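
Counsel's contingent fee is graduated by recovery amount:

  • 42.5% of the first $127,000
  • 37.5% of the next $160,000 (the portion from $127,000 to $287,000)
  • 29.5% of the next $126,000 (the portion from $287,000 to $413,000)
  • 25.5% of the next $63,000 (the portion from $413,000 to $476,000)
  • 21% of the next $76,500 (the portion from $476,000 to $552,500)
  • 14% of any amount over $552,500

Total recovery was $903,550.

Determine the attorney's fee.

$232,422.00

First $127,000 at 42.5% = $53,975.00
Next $160,000 at 37.5% = $60,000.00
Next $126,000 at 29.5% = $37,170.00
Next $63,000 at 25.5% = $16,065.00
Next $76,500 at 21% = $16,065.00
Remaining $351,050 at 14% = $49,147.00
Fee: $53,975.00 + $60,000.00 + $37,170.00 + $16,065.00 + $16,065.00 + $49,147.00 = $232,422.00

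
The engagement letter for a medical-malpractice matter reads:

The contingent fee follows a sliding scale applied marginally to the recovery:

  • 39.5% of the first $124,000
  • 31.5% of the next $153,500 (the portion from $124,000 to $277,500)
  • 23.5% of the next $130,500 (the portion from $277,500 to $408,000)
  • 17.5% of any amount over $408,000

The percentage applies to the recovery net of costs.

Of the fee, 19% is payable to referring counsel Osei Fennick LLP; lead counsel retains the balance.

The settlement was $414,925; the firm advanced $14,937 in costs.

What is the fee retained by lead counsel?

Fee base (net of costs): $414,925 − $14,937 = $399,988
First $124,000 at 39.5% = $48,980.00
Next $153,500 at 31.5% = $48,352.50
Remaining $122,488 at 23.5% = $28,784.68
Fee: $48,980.00 + $48,352.50 + $28,784.68 = $126,117.18
Referral share: 19% of $126,117.18 = $23,962.26; lead counsel retains $126,117.18 − $23,962.26 = $102,154.92.

$102,154.92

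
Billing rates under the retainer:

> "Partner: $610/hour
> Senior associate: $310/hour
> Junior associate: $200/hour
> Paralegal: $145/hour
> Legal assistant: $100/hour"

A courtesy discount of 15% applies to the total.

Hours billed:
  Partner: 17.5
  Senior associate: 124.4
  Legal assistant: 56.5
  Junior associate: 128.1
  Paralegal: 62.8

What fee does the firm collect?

$76,172.75

Partner: 17.5 × $610 = $10,675.00
Senior associate: 124.4 × $310 = $38,564.00
Junior associate: 128.1 × $200 = $25,620.00
Paralegal: 62.8 × $145 = $9,106.00
Legal assistant: 56.5 × $100 = $5,650.00
Subtotal: $89,615.00
Less 15% discount: −$13,442.25
Total: $89,615.00 − $13,442.25 = $76,172.75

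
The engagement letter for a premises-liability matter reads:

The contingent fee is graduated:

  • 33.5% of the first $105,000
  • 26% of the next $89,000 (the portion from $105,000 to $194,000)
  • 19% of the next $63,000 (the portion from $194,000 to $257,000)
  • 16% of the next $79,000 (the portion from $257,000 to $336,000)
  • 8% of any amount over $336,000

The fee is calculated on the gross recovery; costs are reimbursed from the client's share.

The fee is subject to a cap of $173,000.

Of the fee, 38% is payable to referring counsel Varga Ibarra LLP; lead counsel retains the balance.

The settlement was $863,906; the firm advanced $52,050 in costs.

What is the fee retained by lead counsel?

$77,597.64

Fee base is the gross recovery, $863,906; costs are reimbursed separately.
First $105,000 at 33.5% = $35,175.00
Next $89,000 at 26% = $23,140.00
Next $63,000 at 19% = $11,970.00
Next $79,000 at 16% = $12,640.00
Remaining $527,906 at 8% = $42,232.48
Fee: $35,175.00 + $23,140.00 + $11,970.00 + $12,640.00 + $42,232.48 = $125,157.48
$125,157.48 is under the $173,000 cap.
Referral share: 38% of $125,157.48 = $47,559.84; lead counsel retains $125,157.48 − $47,559.84 = $77,597.64.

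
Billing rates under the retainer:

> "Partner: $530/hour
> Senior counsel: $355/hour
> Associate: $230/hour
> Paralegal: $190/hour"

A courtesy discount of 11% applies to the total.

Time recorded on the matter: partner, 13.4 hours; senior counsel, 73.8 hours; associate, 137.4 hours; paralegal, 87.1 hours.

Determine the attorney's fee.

$72,492.28

Partner: 13.4 × $530 = $7,102.00
Senior counsel: 73.8 × $355 = $26,199.00
Associate: 137.4 × $230 = $31,602.00
Paralegal: 87.1 × $190 = $16,549.00
Subtotal: $81,452.00
Less 11% discount: −$8,959.72
Total: $81,452.00 − $8,959.72 = $72,492.28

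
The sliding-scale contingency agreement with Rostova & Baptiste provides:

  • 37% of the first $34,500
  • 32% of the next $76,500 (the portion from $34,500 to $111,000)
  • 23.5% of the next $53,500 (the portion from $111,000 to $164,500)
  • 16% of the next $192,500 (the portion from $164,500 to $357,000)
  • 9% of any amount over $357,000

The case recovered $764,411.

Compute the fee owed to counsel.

First $34,500 at 37% = $12,765.00
Next $76,500 at 32% = $24,480.00
Next $53,500 at 23.5% = $12,572.50
Next $192,500 at 16% = $30,800.00
Remaining $407,411 at 9% = $36,666.99
Fee: $12,765.00 + $24,480.00 + $12,572.50 + $30,800.00 + $36,666.99 = $117,284.49

$117,284.49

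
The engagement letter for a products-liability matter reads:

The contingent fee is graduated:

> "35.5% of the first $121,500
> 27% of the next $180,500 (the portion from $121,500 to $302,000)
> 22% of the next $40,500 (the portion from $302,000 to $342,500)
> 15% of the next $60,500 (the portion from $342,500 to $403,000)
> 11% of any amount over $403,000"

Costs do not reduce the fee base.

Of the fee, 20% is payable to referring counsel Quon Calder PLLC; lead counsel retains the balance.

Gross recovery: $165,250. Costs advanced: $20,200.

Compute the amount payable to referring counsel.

Fee base is the gross recovery, $165,250; costs are reimbursed separately.
First $121,500 at 35.5% = $43,132.50
Remaining $43,750 at 27% = $11,812.50
Fee: $43,132.50 + $11,812.50 = $54,945.00
Referral share: 20% of $54,945.00 = $10,989.00; lead counsel retains $54,945.00 − $10,989.00 = $43,956.00.

$10,989.00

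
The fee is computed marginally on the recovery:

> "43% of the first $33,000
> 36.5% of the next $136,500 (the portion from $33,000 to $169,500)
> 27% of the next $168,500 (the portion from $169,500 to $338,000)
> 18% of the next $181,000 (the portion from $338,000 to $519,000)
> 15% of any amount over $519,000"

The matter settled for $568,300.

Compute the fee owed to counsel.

First $33,000 at 43% = $14,190.00
Next $136,500 at 36.5% = $49,822.50
Next $168,500 at 27% = $45,495.00
Next $181,000 at 18% = $32,580.00
Remaining $49,300 at 15% = $7,395.00
Fee: $14,190.00 + $49,822.50 + $45,495.00 + $32,580.00 + $7,395.00 = $149,482.50

$149,482.50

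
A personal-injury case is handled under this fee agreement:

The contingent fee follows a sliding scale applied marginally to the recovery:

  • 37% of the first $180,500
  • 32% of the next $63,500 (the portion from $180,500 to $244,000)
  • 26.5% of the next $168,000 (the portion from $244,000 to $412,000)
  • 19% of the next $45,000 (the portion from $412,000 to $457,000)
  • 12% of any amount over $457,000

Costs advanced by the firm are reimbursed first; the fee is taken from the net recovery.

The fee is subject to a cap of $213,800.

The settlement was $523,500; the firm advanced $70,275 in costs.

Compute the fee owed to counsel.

$139,457.75

Fee base (net of costs): $523,500 − $70,275 = $453,225
First $180,500 at 37% = $66,785.00
Next $63,500 at 32% = $20,320.00
Next $168,000 at 26.5% = $44,520.00
Remaining $41,225 at 19% = $7,832.75
Fee: $66,785.00 + $20,320.00 + $44,520.00 + $7,832.75 = $139,457.75
$139,457.75 is under the $213,800 cap.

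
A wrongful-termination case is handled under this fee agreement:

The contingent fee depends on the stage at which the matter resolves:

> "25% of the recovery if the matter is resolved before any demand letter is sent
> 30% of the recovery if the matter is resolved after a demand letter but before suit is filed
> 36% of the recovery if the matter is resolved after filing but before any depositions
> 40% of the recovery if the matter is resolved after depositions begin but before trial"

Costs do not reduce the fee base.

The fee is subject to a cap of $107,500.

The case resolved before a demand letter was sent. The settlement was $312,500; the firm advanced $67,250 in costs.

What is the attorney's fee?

Fee base is the gross recovery, $312,500; costs are reimbursed separately.
The matter resolved before a demand letter was sent, so the 25% rate applies.
$312,500 × 25% = $78,125.00
$78,125.00 is under the $107,500 cap.

$78,125.00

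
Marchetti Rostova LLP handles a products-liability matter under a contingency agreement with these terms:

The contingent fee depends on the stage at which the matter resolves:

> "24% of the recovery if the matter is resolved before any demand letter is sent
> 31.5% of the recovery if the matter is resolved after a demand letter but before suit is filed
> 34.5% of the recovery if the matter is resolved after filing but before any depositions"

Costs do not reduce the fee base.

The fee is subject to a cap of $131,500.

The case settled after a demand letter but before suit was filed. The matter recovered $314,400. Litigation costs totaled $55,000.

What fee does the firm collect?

$99,036.00

Fee base is the gross recovery, $314,400; costs are reimbursed separately.
The matter settled after a demand letter but before suit was filed, so the 31.5% rate applies.
$314,400 × 31.5% = $99,036.00
$99,036.00 is under the $131,500 cap.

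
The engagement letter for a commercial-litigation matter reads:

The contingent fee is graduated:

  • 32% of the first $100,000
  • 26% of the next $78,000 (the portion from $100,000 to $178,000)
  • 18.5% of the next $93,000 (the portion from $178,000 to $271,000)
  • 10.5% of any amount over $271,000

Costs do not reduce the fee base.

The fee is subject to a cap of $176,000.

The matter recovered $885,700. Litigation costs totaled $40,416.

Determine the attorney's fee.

Fee base is the gross recovery, $885,700; costs are reimbursed separately.
First $100,000 at 32% = $32,000.00
Next $78,000 at 26% = $20,280.00
Next $93,000 at 18.5% = $17,205.00
Remaining $614,700 at 10.5% = $64,543.50
Fee: $32,000.00 + $20,280.00 + $17,205.00 + $64,543.50 = $134,028.50
$134,028.50 is under the $176,000 cap.

$134,028.50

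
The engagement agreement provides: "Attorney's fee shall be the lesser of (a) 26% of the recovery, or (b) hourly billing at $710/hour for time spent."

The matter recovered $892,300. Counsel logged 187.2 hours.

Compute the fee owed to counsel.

(a) 26% of $892,300 = $231,998.00
(b) 187.2 × $710 = $132,912.00
The lesser is (b): $132,912.00.

$132,912.00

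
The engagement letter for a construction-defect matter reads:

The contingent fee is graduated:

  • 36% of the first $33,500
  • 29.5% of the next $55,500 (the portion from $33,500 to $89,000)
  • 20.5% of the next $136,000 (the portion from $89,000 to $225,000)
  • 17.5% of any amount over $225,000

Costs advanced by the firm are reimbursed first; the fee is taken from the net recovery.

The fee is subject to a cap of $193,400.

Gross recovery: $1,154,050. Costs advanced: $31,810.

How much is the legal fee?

$193,400.00

Fee base (net of costs): $1,154,050 − $31,810 = $1,122,240
First $33,500 at 36% = $12,060.00
Next $55,500 at 29.5% = $16,372.50
Next $136,000 at 20.5% = $27,880.00
Remaining $897,240 at 17.5% = $157,017.00
Fee: $12,060.00 + $16,372.50 + $27,880.00 + $157,017.00 = $213,329.50
$213,329.50 exceeds the $193,400 cap, so the fee is capped at $193,400.00.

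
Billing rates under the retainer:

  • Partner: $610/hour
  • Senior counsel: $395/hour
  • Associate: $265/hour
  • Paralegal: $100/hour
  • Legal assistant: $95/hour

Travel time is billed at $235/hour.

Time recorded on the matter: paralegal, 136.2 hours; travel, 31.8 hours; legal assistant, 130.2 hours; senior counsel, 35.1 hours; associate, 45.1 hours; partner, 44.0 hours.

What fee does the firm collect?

$86,118.00

Partner: 44.0 × $610 = $26,840.00
Senior counsel: 35.1 × $395 = $13,864.50
Associate: 45.1 × $265 = $11,951.50
Paralegal: 136.2 × $100 = $13,620.00
Legal assistant: 130.2 × $95 = $12,369.00
Subtotal: $26,840.00 + $13,864.50 + $11,951.50 + $13,620.00 + $12,369.00 = $78,645.00
Travel: 31.8 × $235 = $7,473.00
Total: $78,645.00 + $7,473.00 = $86,118.00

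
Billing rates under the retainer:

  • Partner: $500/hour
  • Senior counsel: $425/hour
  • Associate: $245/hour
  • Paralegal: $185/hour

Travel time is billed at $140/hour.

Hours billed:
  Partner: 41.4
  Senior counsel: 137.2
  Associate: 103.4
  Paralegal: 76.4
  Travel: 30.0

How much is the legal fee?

Partner: 41.4 × $500 = $20,700.00
Senior counsel: 137.2 × $425 = $58,310.00
Associate: 103.4 × $245 = $25,333.00
Paralegal: 76.4 × $185 = $14,134.00
Subtotal: $20,700.00 + $58,310.00 + $25,333.00 + $14,134.00 = $118,477.00
Travel: 30.0 × $140 = $4,200.00
Total: $118,477.00 + $4,200.00 = $122,677.00

$122,677.00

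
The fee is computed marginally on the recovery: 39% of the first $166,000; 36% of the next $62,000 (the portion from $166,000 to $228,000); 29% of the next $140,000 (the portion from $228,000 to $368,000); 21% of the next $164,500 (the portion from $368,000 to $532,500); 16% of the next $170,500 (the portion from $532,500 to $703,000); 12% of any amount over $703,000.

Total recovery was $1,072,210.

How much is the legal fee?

$233,790.20

First $166,000 at 39% = $64,740.00
Next $62,000 at 36% = $22,320.00
Next $140,000 at 29% = $40,600.00
Next $164,500 at 21% = $34,545.00
Next $170,500 at 16% = $27,280.00
Remaining $369,210 at 12% = $44,305.20
Fee: $64,740.00 + $22,320.00 + $40,600.00 + $34,545.00 + $27,280.00 + $44,305.20 = $233,790.20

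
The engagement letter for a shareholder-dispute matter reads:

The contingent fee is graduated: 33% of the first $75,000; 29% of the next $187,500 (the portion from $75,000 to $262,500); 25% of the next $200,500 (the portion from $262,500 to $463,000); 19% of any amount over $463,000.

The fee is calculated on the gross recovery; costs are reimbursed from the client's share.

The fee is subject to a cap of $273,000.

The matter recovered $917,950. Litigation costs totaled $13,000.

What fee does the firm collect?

$215,690.50

Fee base is the gross recovery, $917,950; costs are reimbursed separately.
First $75,000 at 33% = $24,750.00
Next $187,500 at 29% = $54,375.00
Next $200,500 at 25% = $50,125.00
Remaining $454,950 at 19% = $86,440.50
Fee: $24,750.00 + $54,375.00 + $50,125.00 + $86,440.50 = $215,690.50
$215,690.50 is under the $273,000 cap.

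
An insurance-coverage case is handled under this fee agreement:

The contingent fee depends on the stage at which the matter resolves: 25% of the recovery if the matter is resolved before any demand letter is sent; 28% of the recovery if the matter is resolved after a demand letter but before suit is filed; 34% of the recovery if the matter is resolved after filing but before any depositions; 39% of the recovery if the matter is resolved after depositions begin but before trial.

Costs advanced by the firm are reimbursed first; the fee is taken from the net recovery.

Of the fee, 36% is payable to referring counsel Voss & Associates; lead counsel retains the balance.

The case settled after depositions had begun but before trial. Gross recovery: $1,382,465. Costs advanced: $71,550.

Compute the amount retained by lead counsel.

$327,204.38

Fee base (net of costs): $1,382,465 − $71,550 = $1,310,915
The matter settled after depositions had begun but before trial, so the 39% rate applies.
$1,310,915 × 39% = $511,256.85
Referral share: 36% of $511,256.85 = $184,052.47; lead counsel retains $511,256.85 − $184,052.47 = $327,204.38.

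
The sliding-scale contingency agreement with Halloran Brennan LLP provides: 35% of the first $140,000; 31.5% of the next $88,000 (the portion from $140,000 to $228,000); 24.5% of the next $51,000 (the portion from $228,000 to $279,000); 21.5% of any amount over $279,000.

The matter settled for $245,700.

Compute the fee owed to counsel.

First $140,000 at 35% = $49,000.00
Next $88,000 at 31.5% = $27,720.00
Remaining $17,700 at 24.5% = $4,336.50
Fee: $49,000.00 + $27,720.00 + $4,336.50 = $81,056.50

$81,056.50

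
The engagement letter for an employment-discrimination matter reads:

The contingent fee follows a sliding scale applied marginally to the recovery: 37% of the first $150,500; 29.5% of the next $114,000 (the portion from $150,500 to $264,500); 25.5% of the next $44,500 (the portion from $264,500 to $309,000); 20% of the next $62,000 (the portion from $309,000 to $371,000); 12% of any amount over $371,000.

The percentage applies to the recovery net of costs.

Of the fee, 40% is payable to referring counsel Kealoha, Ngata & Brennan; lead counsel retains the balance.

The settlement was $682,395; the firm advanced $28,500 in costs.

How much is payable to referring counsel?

$58,803.96

Fee base (net of costs): $682,395 − $28,500 = $653,895
First $150,500 at 37% = $55,685.00
Next $114,000 at 29.5% = $33,630.00
Next $44,500 at 25.5% = $11,347.50
Next $62,000 at 20% = $12,400.00
Remaining $282,895 at 12% = $33,947.40
Fee: $55,685.00 + $33,630.00 + $11,347.50 + $12,400.00 + $33,947.40 = $147,009.90
Referral share: 40% of $147,009.90 = $58,803.96; lead counsel retains $147,009.90 − $58,803.96 = $88,205.94.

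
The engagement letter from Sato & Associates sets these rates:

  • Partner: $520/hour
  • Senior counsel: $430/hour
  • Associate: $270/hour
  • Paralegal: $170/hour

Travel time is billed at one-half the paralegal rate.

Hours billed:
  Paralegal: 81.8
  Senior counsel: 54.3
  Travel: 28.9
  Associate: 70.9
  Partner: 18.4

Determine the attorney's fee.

Partner: 18.4 × $520 = $9,568.00
Senior counsel: 54.3 × $430 = $23,349.00
Associate: 70.9 × $270 = $19,143.00
Paralegal: 81.8 × $170 = $13,906.00
Subtotal: $9,568.00 + $23,349.00 + $19,143.00 + $13,906.00 = $65,966.00
Travel: 28.9 × ($170 ÷ 2) = 28.9 × $85.00 = $2,456.50
Total: $65,966.00 + $2,456.50 = $68,422.50

$68,422.50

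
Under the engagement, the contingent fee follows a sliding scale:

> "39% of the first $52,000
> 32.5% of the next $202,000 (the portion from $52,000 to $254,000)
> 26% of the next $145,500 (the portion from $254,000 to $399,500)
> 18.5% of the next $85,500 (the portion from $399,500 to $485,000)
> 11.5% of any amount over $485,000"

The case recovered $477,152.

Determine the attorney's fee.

$138,125.62

First $52,000 at 39% = $20,280.00
Next $202,000 at 32.5% = $65,650.00
Next $145,500 at 26% = $37,830.00
Remaining $77,652 at 18.5% = $14,365.62
Fee: $20,280.00 + $65,650.00 + $37,830.00 + $14,365.62 = $138,125.62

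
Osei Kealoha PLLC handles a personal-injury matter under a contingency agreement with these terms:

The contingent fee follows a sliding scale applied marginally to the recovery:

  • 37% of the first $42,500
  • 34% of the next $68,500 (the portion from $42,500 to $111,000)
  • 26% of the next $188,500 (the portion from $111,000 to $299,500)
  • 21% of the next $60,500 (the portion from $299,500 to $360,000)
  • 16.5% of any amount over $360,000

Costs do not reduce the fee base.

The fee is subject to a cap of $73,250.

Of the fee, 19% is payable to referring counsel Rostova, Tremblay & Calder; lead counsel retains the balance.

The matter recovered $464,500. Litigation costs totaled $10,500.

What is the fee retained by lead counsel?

Fee base is the gross recovery, $464,500; costs are reimbursed separately.
First $42,500 at 37% = $15,725.00
Next $68,500 at 34% = $23,290.00
Next $188,500 at 26% = $49,010.00
Next $60,500 at 21% = $12,705.00
Remaining $104,500 at 16.5% = $17,242.50
Fee: $15,725.00 + $23,290.00 + $49,010.00 + $12,705.00 + $17,242.50 = $117,972.50
$117,972.50 exceeds the $73,250 cap, so the fee is capped at $73,250.00.
Referral share: 19% of $73,250.00 = $13,917.50; lead counsel retains $73,250.00 − $13,917.50 = $59,332.50.

$59,332.50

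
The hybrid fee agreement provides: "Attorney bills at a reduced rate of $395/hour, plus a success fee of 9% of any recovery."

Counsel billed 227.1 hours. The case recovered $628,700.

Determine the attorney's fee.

Hourly: 227.1 × $395 = $89,704.50
Success fee: 9% of $628,700 = $56,583.00
Total: $89,704.50 + $56,583.00 = $146,287.50

$146,287.50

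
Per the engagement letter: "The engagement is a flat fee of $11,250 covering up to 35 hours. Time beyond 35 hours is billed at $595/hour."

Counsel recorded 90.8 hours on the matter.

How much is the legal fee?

Flat fee: $11,250.00
Excess hours: 90.8 − 35 = 55.8
Overrun: 55.8 × $595 = $33,201.00
Total: $11,250.00 + $33,201.00 = $44,451.00

$44,451.00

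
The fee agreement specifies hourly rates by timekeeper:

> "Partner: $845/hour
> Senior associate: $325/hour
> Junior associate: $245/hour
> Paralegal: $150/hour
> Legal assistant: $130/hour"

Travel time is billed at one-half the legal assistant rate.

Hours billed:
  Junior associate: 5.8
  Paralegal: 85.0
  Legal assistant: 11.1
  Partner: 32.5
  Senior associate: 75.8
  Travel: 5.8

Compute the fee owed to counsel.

Partner: 32.5 × $845 = $27,462.50
Senior associate: 75.8 × $325 = $24,635.00
Junior associate: 5.8 × $245 = $1,421.00
Paralegal: 85.0 × $150 = $12,750.00
Legal assistant: 11.1 × $130 = $1,443.00
Subtotal: $27,462.50 + $24,635.00 + $1,421.00 + $12,750.00 + $1,443.00 = $67,711.50
Travel: 5.8 × ($130 ÷ 2) = 5.8 × $65.00 = $377.00
Total: $67,711.50 + $377.00 = $68,088.50

$68,088.50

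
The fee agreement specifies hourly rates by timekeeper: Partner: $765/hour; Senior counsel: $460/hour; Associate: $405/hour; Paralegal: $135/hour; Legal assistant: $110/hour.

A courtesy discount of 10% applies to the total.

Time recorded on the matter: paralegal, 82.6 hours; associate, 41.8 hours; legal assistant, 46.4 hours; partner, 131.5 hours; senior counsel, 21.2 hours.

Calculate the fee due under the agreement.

Partner: 131.5 × $765 = $100,597.50
Senior counsel: 21.2 × $460 = $9,752.00
Associate: 41.8 × $405 = $16,929.00
Paralegal: 82.6 × $135 = $11,151.00
Legal assistant: 46.4 × $110 = $5,104.00
Subtotal: $143,533.50
Less 10% discount: −$14,353.35
Total: $143,533.50 − $14,353.35 = $129,180.15

$129,180.15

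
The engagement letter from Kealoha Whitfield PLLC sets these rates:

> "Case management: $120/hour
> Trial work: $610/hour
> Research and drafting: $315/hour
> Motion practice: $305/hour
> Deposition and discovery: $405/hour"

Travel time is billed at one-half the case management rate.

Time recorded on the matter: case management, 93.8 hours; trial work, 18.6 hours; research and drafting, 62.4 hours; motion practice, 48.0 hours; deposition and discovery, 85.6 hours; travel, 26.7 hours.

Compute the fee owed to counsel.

Case management: 93.8 × $120 = $11,256.00
Trial work: 18.6 × $610 = $11,346.00
Research and drafting: 62.4 × $315 = $19,656.00
Motion practice: 48.0 × $305 = $14,640.00
Deposition and discovery: 85.6 × $405 = $34,668.00
Subtotal: $11,256.00 + $11,346.00 + $19,656.00 + $14,640.00 + $34,668.00 = $91,566.00
Travel: 26.7 × ($120 ÷ 2) = 26.7 × $60.00 = $1,602.00
Total: $91,566.00 + $1,602.00 = $93,168.00

$93,168.00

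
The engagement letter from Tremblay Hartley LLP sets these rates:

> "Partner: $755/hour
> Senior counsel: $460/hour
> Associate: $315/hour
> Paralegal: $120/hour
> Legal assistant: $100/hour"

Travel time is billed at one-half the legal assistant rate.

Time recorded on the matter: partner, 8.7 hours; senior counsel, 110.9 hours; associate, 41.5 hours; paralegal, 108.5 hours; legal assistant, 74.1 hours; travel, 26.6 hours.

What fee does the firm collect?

Partner: 8.7 × $755 = $6,568.50
Senior counsel: 110.9 × $460 = $51,014.00
Associate: 41.5 × $315 = $13,072.50
Paralegal: 108.5 × $120 = $13,020.00
Legal assistant: 74.1 × $100 = $7,410.00
Subtotal: $6,568.50 + $51,014.00 + $13,072.50 + $13,020.00 + $7,410.00 = $91,085.00
Travel: 26.6 × ($100 ÷ 2) = 26.6 × $50.00 = $1,330.00
Total: $91,085.00 + $1,330.00 = $92,415.00

$92,415.00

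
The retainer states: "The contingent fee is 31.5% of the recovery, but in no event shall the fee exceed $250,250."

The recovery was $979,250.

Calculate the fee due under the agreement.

31.5% of $979,250 = $308,463.75
That exceeds the $250,250 cap, so the fee is capped at $250,250.

$250,250.00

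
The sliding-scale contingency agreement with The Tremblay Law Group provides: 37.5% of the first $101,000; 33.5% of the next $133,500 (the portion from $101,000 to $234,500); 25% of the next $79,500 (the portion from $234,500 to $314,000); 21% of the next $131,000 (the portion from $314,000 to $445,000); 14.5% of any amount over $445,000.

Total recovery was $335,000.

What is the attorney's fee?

$106,882.50

First $101,000 at 37.5% = $37,875.00
Next $133,500 at 33.5% = $44,722.50
Next $79,500 at 25% = $19,875.00
Remaining $21,000 at 21% = $4,410.00
Fee: $37,875.00 + $44,722.50 + $19,875.00 + $4,410.00 = $106,882.50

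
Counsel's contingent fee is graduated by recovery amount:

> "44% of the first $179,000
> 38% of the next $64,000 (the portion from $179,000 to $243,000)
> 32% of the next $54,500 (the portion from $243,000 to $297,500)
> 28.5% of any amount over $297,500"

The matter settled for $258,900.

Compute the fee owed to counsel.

First $179,000 at 44% = $78,760.00
Next $64,000 at 38% = $24,320.00
Remaining $15,900 at 32% = $5,088.00
Fee: $78,760.00 + $24,320.00 + $5,088.00 = $108,168.00

$108,168.00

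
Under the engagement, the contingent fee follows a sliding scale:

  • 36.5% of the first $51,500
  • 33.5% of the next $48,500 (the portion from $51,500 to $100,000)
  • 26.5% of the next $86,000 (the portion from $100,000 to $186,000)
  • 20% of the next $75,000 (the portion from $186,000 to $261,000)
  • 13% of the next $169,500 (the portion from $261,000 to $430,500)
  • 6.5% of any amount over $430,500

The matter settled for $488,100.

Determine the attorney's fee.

First $51,500 at 36.5% = $18,797.50
Next $48,500 at 33.5% = $16,247.50
Next $86,000 at 26.5% = $22,790.00
Next $75,000 at 20% = $15,000.00
Next $169,500 at 13% = $22,035.00
Remaining $57,600 at 6.5% = $3,744.00
Fee: $18,797.50 + $16,247.50 + $22,790.00 + $15,000.00 + $22,035.00 + $3,744.00 = $98,614.00

$98,614.00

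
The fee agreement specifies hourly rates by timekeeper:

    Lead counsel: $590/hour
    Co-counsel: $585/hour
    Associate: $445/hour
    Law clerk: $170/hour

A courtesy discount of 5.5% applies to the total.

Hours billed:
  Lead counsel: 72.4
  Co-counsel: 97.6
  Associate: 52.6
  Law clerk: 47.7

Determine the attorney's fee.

$124,104.96

Lead counsel: 72.4 × $590 = $42,716.00
Co-counsel: 97.6 × $585 = $57,096.00
Associate: 52.6 × $445 = $23,407.00
Law clerk: 47.7 × $170 = $8,109.00
Subtotal: $131,328.00
Less 5.5% discount: −$7,223.04
Total: $131,328.00 − $7,223.04 = $124,104.96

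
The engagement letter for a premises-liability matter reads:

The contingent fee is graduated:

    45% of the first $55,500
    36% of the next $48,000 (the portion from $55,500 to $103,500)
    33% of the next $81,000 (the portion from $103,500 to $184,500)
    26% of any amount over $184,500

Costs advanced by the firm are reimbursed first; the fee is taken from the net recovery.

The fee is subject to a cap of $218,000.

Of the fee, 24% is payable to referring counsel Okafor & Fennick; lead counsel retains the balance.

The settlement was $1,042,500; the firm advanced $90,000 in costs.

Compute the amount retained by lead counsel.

Fee base (net of costs): $1,042,500 − $90,000 = $952,500
First $55,500 at 45% = $24,975.00
Next $48,000 at 36% = $17,280.00
Next $81,000 at 33% = $26,730.00
Remaining $768,000 at 26% = $199,680.00
Fee: $24,975.00 + $17,280.00 + $26,730.00 + $199,680.00 = $268,665.00
$268,665.00 exceeds the $218,000 cap, so the fee is capped at $218,000.00.
Referral share: 24% of $218,000.00 = $52,320.00; lead counsel retains $218,000.00 − $52,320.00 = $165,680.00.

$165,680.00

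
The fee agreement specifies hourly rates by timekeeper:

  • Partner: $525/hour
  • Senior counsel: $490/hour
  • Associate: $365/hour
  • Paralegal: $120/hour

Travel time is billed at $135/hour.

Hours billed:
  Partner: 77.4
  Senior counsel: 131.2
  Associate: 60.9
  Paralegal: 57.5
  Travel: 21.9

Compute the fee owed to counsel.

$137,008.00

Partner: 77.4 × $525 = $40,635.00
Senior counsel: 131.2 × $490 = $64,288.00
Associate: 60.9 × $365 = $22,228.50
Paralegal: 57.5 × $120 = $6,900.00
Subtotal: $40,635.00 + $64,288.00 + $22,228.50 + $6,900.00 = $134,051.50
Travel: 21.9 × $135 = $2,956.50
Total: $134,051.50 + $2,956.50 = $137,008.00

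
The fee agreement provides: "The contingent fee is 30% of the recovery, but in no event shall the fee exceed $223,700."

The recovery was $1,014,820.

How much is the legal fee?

$223,700.00

30% of $1,014,820 = $304,446.00
That exceeds the $223,700 cap, so the fee is capped at $223,700.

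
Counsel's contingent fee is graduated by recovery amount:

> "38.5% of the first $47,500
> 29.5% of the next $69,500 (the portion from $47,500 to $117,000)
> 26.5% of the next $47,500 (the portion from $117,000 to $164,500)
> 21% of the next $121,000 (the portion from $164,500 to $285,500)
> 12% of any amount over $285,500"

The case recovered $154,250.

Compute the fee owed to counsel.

First $47,500 at 38.5% = $18,287.50
Next $69,500 at 29.5% = $20,502.50
Remaining $37,250 at 26.5% = $9,871.25
Fee: $18,287.50 + $20,502.50 + $9,871.25 = $48,661.25

$48,661.25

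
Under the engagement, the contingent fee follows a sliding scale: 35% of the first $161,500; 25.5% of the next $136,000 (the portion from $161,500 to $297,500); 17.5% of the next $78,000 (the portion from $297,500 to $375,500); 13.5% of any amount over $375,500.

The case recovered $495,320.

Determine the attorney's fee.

$121,030.70

First $161,500 at 35% = $56,525.00
Next $136,000 at 25.5% = $34,680.00
Next $78,000 at 17.5% = $13,650.00
Remaining $119,820 at 13.5% = $16,175.70
Fee: $56,525.00 + $34,680.00 + $13,650.00 + $16,175.70 = $121,030.70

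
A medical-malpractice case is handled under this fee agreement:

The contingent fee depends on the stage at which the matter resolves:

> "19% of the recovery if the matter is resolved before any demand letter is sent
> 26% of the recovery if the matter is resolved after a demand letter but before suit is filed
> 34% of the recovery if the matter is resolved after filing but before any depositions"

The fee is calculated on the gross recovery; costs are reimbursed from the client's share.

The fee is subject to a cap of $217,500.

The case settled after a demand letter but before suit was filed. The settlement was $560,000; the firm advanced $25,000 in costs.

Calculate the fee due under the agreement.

Fee base is the gross recovery, $560,000; costs are reimbursed separately.
The matter settled after a demand letter but before suit was filed, so the 26% rate applies.
$560,000 × 26% = $145,600.00
$145,600.00 is under the $217,500 cap.

$145,600.00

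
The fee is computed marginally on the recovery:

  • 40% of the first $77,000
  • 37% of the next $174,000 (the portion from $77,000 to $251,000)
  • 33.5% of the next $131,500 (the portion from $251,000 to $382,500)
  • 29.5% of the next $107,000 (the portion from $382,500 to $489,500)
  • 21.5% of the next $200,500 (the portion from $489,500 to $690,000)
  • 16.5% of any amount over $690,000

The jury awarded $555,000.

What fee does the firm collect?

First $77,000 at 40% = $30,800.00
Next $174,000 at 37% = $64,380.00
Next $131,500 at 33.5% = $44,052.50
Next $107,000 at 29.5% = $31,565.00
Remaining $65,500 at 21.5% = $14,082.50
Fee: $30,800.00 + $64,380.00 + $44,052.50 + $31,565.00 + $14,082.50 = $184,880.00

$184,880.00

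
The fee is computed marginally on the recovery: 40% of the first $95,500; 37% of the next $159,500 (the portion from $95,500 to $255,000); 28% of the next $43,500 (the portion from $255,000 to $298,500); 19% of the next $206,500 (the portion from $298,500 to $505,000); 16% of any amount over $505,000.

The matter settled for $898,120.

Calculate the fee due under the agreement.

First $95,500 at 40% = $38,200.00
Next $159,500 at 37% = $59,015.00
Next $43,500 at 28% = $12,180.00
Next $206,500 at 19% = $39,235.00
Remaining $393,120 at 16% = $62,899.20
Fee: $38,200.00 + $59,015.00 + $12,180.00 + $39,235.00 + $62,899.20 = $211,529.20

$211,529.20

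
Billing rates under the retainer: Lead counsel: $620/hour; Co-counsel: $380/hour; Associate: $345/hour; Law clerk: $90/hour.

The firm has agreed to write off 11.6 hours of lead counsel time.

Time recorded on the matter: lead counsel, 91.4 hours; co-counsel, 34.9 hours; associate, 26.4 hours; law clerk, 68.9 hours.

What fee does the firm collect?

$78,047.00

Lead counsel: 91.4 × $620 = $56,668.00
Co-counsel: 34.9 × $380 = $13,262.00
Associate: 26.4 × $345 = $9,108.00
Law clerk: 68.9 × $90 = $6,201.00
Subtotal: $85,239.00
Write-off: 11.6 × $620 = $7,192.00
Total: $85,239.00 − $7,192.00 = $78,047.00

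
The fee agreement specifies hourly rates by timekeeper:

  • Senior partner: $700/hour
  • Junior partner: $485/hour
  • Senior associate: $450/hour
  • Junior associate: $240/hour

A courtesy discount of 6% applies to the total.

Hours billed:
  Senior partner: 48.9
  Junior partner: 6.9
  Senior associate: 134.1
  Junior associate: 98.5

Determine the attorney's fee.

Senior partner: 48.9 × $700 = $34,230.00
Junior partner: 6.9 × $485 = $3,346.50
Senior associate: 134.1 × $450 = $60,345.00
Junior associate: 98.5 × $240 = $23,640.00
Subtotal: $121,561.50
Less 6% discount: −$7,293.69
Total: $121,561.50 − $7,293.69 = $114,267.81

$114,267.81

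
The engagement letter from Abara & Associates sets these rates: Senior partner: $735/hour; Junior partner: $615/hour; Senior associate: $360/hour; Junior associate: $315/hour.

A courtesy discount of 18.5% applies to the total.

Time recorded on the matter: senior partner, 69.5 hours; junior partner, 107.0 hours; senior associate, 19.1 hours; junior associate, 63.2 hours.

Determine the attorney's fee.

Senior partner: 69.5 × $735 = $51,082.50
Junior partner: 107.0 × $615 = $65,805.00
Senior associate: 19.1 × $360 = $6,876.00
Junior associate: 63.2 × $315 = $19,908.00
Subtotal: $143,671.50
Less 18.5% discount: −$26,579.23
Total: $143,671.50 − $26,579.23 = $117,092.27

$117,092.27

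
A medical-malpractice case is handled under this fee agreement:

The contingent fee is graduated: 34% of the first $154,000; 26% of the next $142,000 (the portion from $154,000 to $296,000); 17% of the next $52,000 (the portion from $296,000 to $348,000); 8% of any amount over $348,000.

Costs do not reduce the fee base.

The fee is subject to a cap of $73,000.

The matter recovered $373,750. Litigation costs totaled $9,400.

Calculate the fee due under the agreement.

$73,000.00

Fee base is the gross recovery, $373,750; costs are reimbursed separately.
First $154,000 at 34% = $52,360.00
Next $142,000 at 26% = $36,920.00
Next $52,000 at 17% = $8,840.00
Remaining $25,750 at 8% = $2,060.00
Fee: $52,360.00 + $36,920.00 + $8,840.00 + $2,060.00 = $100,180.00
$100,180.00 exceeds the $73,000 cap, so the fee is capped at $73,000.00.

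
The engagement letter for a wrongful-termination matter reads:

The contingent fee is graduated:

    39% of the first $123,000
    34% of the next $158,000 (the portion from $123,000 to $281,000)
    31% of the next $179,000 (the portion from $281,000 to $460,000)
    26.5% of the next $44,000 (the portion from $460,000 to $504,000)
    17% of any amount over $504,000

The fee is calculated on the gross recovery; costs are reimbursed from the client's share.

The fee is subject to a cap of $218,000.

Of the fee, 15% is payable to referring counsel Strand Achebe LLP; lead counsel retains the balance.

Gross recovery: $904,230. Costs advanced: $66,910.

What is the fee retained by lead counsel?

$185,300.00

Fee base is the gross recovery, $904,230; costs are reimbursed separately.
First $123,000 at 39% = $47,970.00
Next $158,000 at 34% = $53,720.00
Next $179,000 at 31% = $55,490.00
Next $44,000 at 26.5% = $11,660.00
Remaining $400,230 at 17% = $68,039.10
Fee: $47,970.00 + $53,720.00 + $55,490.00 + $11,660.00 + $68,039.10 = $236,879.10
$236,879.10 exceeds the $218,000 cap, so the fee is capped at $218,000.00.
Referral share: 15% of $218,000.00 = $32,700.00; lead counsel retains $218,000.00 − $32,700.00 = $185,300.00.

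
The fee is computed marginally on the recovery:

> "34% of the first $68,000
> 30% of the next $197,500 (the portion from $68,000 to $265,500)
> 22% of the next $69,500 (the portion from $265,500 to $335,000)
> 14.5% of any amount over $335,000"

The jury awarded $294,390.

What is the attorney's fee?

$88,725.80

First $68,000 at 34% = $23,120.00
Next $197,500 at 30% = $59,250.00
Remaining $28,890 at 22% = $6,355.80
Fee: $23,120.00 + $59,250.00 + $6,355.80 = $88,725.80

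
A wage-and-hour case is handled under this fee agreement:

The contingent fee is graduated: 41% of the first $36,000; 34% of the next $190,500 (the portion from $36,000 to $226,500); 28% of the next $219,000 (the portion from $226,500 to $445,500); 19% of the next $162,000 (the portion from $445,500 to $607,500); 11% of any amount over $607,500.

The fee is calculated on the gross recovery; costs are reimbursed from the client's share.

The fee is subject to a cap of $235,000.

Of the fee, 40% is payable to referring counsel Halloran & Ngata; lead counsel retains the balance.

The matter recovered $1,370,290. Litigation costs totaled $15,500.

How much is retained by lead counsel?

Fee base is the gross recovery, $1,370,290; costs are reimbursed separately.
First $36,000 at 41% = $14,760.00
Next $190,500 at 34% = $64,770.00
Next $219,000 at 28% = $61,320.00
Next $162,000 at 19% = $30,780.00
Remaining $762,790 at 11% = $83,906.90
Fee: $14,760.00 + $64,770.00 + $61,320.00 + $30,780.00 + $83,906.90 = $255,536.90
$255,536.90 exceeds the $235,000 cap, so the fee is capped at $235,000.00.
Referral share: 40% of $235,000.00 = $94,000.00; lead counsel retains $235,000.00 − $94,000.00 = $141,000.00.

$141,000.00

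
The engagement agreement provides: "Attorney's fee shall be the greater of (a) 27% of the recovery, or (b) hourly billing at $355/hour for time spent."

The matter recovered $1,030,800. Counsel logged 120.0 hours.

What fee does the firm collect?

(a) 27% of $1,030,800 = $278,316.00
(b) 120.0 × $355 = $42,600.00
The greater is (a): $278,316.00.

$278,316.00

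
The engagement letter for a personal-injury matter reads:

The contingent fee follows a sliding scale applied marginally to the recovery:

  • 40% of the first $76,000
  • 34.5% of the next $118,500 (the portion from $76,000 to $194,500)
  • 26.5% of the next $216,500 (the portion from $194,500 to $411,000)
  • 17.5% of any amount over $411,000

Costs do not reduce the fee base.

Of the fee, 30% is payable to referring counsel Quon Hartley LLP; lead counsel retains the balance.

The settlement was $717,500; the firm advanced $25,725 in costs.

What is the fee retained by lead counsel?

Fee base is the gross recovery, $717,500; costs are reimbursed separately.
First $76,000 at 40% = $30,400.00
Next $118,500 at 34.5% = $40,882.50
Next $216,500 at 26.5% = $57,372.50
Remaining $306,500 at 17.5% = $53,637.50
Fee: $30,400.00 + $40,882.50 + $57,372.50 + $53,637.50 = $182,292.50
Referral share: 30% of $182,292.50 = $54,687.75; lead counsel retains $182,292.50 − $54,687.75 = $127,604.75.

$127,604.75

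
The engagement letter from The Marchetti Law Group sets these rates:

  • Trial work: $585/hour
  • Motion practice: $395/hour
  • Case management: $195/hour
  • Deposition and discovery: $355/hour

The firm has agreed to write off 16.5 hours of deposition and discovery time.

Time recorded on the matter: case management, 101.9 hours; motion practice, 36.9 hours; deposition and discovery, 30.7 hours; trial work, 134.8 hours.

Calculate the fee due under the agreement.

Trial work: 134.8 × $585 = $78,858.00
Motion practice: 36.9 × $395 = $14,575.50
Case management: 101.9 × $195 = $19,870.50
Deposition and discovery: 30.7 × $355 = $10,898.50
Subtotal: $124,202.50
Write-off: 16.5 × $355 = $5,857.50
Total: $124,202.50 − $5,857.50 = $118,345.00

$118,345.00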